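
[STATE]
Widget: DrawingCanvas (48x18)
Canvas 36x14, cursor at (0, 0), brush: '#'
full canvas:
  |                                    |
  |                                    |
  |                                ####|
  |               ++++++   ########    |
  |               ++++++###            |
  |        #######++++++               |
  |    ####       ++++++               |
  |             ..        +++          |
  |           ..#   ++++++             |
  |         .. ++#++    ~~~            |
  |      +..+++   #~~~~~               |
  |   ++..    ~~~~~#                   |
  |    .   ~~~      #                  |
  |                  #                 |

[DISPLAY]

+                                               
                                                
                                ####            
               ++++++   ########                
               ++++++###                        
        #######++++++                           
    ####       ++++++                           
             ..        +++                      
           ..#   ++++++                         
         .. ++#++    ~~~                        
      +..+++   #~~~~~                           
   ++..    ~~~~~#                               
    .   ~~~      #                              
                  #                             
                                                
                                                
                                                
                                                


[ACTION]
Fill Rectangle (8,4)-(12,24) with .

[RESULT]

+                                               
                                                
                                ####            
               ++++++   ########                
               ++++++###                        
        #######++++++                           
    ####       ++++++                           
             ..        +++                      
    .....................                       
    .....................                       
    .....................                       
   +.....................                       
    .....................                       
                  #                             
                                                
                                                
                                                
                                                


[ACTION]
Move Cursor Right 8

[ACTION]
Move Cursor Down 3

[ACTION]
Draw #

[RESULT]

                                                
                                                
                                ####            
        #      ++++++   ########                
               ++++++###                        
        #######++++++                           
    ####       ++++++                           
             ..        +++                      
    .....................                       
    .....................                       
    .....................                       
   +.....................                       
    .....................                       
                  #                             
                                                
                                                
                                                
                                                


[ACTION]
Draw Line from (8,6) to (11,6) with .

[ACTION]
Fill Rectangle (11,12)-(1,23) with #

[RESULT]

                                                
            ############                        
            ############        ####            
        #   ####################                
            ############                        
        ################                        
    ####    ############                        
            ############++                      
    ........############.                       
    ........############.                       
    ........############.                       
   +........############.                       
    .....................                       
                  #                             
                                                
                                                
                                                
                                                


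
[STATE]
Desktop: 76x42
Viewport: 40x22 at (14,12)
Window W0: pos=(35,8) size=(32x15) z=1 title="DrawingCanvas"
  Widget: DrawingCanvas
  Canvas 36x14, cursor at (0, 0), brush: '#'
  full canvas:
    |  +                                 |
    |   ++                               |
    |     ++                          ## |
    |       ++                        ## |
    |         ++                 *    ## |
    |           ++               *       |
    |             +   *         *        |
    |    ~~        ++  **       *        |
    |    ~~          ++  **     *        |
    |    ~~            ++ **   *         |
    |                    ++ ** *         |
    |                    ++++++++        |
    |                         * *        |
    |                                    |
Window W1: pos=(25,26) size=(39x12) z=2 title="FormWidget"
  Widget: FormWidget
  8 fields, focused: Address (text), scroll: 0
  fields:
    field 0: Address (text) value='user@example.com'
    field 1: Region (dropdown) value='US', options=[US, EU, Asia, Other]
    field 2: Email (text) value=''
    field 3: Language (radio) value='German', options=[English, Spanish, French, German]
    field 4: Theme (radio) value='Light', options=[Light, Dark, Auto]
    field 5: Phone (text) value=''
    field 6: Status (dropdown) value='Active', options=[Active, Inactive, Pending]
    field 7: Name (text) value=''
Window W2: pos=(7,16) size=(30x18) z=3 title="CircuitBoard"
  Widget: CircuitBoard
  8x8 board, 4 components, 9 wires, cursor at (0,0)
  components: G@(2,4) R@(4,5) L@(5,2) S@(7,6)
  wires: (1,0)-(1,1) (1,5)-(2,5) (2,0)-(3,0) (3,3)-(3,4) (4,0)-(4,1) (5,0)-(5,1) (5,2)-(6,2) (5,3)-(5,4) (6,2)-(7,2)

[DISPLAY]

                     ┃   ++             
                     ┃     ++           
                     ┃       ++         
                     ┃         ++       
━━━━━━━━━━━━━━━━━━━━━━┓          ++     
itBoard               ┃            +   *
──────────────────────┨   ~~        ++  
 2 3 4 5 6 7          ┃   ~~          ++
                      ┃   ~~            
                      ┃                 
─ ·               ·   ┃━━━━━━━━━━━━━━━━━
                  │   ┃                 
              G   ·   ┃                 
                      ┃                 
          · ─ ·       ┃━━━━━━━━━━━━━━━━━
                      ┃                 
─ ·               R   ┃─────────────────
                      ┃   [user@example.
─ ·   L   · ─ ·       ┃   [US           
      │               ┃   [             
      ·               ┃   ( ) English  (
━━━━━━━━━━━━━━━━━━━━━━┛   (●) Light  ( )


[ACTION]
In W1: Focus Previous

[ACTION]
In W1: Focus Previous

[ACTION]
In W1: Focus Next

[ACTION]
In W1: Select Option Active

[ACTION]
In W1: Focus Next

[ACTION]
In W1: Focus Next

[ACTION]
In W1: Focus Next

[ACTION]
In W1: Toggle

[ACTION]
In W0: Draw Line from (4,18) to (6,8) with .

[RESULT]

                     ┃   ++             
                     ┃     ++           
                     ┃       ++         
                     ┃         ++     ..
━━━━━━━━━━━━━━━━━━━━━━┓          .....  
itBoard               ┃       ...  +   *
──────────────────────┨   ~~        ++  
 2 3 4 5 6 7          ┃   ~~          ++
                      ┃   ~~            
                      ┃                 
─ ·               ·   ┃━━━━━━━━━━━━━━━━━
                  │   ┃                 
              G   ·   ┃                 
                      ┃                 
          · ─ ·       ┃━━━━━━━━━━━━━━━━━
                      ┃                 
─ ·               R   ┃─────────────────
                      ┃   [user@example.
─ ·   L   · ─ ·       ┃   [US           
      │               ┃   [             
      ·               ┃   ( ) English  (
━━━━━━━━━━━━━━━━━━━━━━┛   (●) Light  ( )


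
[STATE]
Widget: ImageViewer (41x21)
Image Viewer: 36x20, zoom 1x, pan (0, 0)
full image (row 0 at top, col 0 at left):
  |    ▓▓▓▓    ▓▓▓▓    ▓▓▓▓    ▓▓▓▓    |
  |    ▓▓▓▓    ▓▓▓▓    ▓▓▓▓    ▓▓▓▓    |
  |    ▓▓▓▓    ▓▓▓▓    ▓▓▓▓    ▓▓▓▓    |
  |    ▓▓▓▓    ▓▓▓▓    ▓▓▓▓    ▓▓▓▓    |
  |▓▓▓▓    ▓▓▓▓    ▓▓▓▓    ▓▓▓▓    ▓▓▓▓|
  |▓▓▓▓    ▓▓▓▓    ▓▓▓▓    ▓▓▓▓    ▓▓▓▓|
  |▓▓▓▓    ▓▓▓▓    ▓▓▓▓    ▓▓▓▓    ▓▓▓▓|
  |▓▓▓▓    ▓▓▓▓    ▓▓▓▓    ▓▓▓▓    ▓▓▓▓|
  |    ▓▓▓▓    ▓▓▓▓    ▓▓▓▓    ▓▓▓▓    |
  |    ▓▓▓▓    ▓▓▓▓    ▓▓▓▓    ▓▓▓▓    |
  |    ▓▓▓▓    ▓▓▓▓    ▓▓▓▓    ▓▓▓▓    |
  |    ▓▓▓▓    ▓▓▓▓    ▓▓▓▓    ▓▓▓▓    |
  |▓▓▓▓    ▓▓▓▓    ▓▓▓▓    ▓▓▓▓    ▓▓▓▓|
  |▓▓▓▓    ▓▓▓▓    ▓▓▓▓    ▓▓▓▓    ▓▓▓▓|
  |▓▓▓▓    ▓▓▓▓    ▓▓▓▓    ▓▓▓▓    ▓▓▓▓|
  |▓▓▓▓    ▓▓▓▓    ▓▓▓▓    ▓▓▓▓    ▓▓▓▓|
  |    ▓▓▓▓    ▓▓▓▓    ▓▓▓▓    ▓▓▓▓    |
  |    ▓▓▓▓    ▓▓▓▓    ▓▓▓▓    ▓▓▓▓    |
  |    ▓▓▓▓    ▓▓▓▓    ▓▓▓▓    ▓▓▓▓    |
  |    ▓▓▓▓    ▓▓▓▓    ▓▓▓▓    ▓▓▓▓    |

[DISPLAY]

    ▓▓▓▓    ▓▓▓▓    ▓▓▓▓    ▓▓▓▓         
    ▓▓▓▓    ▓▓▓▓    ▓▓▓▓    ▓▓▓▓         
    ▓▓▓▓    ▓▓▓▓    ▓▓▓▓    ▓▓▓▓         
    ▓▓▓▓    ▓▓▓▓    ▓▓▓▓    ▓▓▓▓         
▓▓▓▓    ▓▓▓▓    ▓▓▓▓    ▓▓▓▓    ▓▓▓▓     
▓▓▓▓    ▓▓▓▓    ▓▓▓▓    ▓▓▓▓    ▓▓▓▓     
▓▓▓▓    ▓▓▓▓    ▓▓▓▓    ▓▓▓▓    ▓▓▓▓     
▓▓▓▓    ▓▓▓▓    ▓▓▓▓    ▓▓▓▓    ▓▓▓▓     
    ▓▓▓▓    ▓▓▓▓    ▓▓▓▓    ▓▓▓▓         
    ▓▓▓▓    ▓▓▓▓    ▓▓▓▓    ▓▓▓▓         
    ▓▓▓▓    ▓▓▓▓    ▓▓▓▓    ▓▓▓▓         
    ▓▓▓▓    ▓▓▓▓    ▓▓▓▓    ▓▓▓▓         
▓▓▓▓    ▓▓▓▓    ▓▓▓▓    ▓▓▓▓    ▓▓▓▓     
▓▓▓▓    ▓▓▓▓    ▓▓▓▓    ▓▓▓▓    ▓▓▓▓     
▓▓▓▓    ▓▓▓▓    ▓▓▓▓    ▓▓▓▓    ▓▓▓▓     
▓▓▓▓    ▓▓▓▓    ▓▓▓▓    ▓▓▓▓    ▓▓▓▓     
    ▓▓▓▓    ▓▓▓▓    ▓▓▓▓    ▓▓▓▓         
    ▓▓▓▓    ▓▓▓▓    ▓▓▓▓    ▓▓▓▓         
    ▓▓▓▓    ▓▓▓▓    ▓▓▓▓    ▓▓▓▓         
    ▓▓▓▓    ▓▓▓▓    ▓▓▓▓    ▓▓▓▓         
                                         


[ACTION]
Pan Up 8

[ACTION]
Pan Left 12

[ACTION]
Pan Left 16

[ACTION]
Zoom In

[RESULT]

        ▓▓▓▓▓▓▓▓        ▓▓▓▓▓▓▓▓        ▓
        ▓▓▓▓▓▓▓▓        ▓▓▓▓▓▓▓▓        ▓
        ▓▓▓▓▓▓▓▓        ▓▓▓▓▓▓▓▓        ▓
        ▓▓▓▓▓▓▓▓        ▓▓▓▓▓▓▓▓        ▓
        ▓▓▓▓▓▓▓▓        ▓▓▓▓▓▓▓▓        ▓
        ▓▓▓▓▓▓▓▓        ▓▓▓▓▓▓▓▓        ▓
        ▓▓▓▓▓▓▓▓        ▓▓▓▓▓▓▓▓        ▓
        ▓▓▓▓▓▓▓▓        ▓▓▓▓▓▓▓▓        ▓
▓▓▓▓▓▓▓▓        ▓▓▓▓▓▓▓▓        ▓▓▓▓▓▓▓▓ 
▓▓▓▓▓▓▓▓        ▓▓▓▓▓▓▓▓        ▓▓▓▓▓▓▓▓ 
▓▓▓▓▓▓▓▓        ▓▓▓▓▓▓▓▓        ▓▓▓▓▓▓▓▓ 
▓▓▓▓▓▓▓▓        ▓▓▓▓▓▓▓▓        ▓▓▓▓▓▓▓▓ 
▓▓▓▓▓▓▓▓        ▓▓▓▓▓▓▓▓        ▓▓▓▓▓▓▓▓ 
▓▓▓▓▓▓▓▓        ▓▓▓▓▓▓▓▓        ▓▓▓▓▓▓▓▓ 
▓▓▓▓▓▓▓▓        ▓▓▓▓▓▓▓▓        ▓▓▓▓▓▓▓▓ 
▓▓▓▓▓▓▓▓        ▓▓▓▓▓▓▓▓        ▓▓▓▓▓▓▓▓ 
        ▓▓▓▓▓▓▓▓        ▓▓▓▓▓▓▓▓        ▓
        ▓▓▓▓▓▓▓▓        ▓▓▓▓▓▓▓▓        ▓
        ▓▓▓▓▓▓▓▓        ▓▓▓▓▓▓▓▓        ▓
        ▓▓▓▓▓▓▓▓        ▓▓▓▓▓▓▓▓        ▓
        ▓▓▓▓▓▓▓▓        ▓▓▓▓▓▓▓▓        ▓


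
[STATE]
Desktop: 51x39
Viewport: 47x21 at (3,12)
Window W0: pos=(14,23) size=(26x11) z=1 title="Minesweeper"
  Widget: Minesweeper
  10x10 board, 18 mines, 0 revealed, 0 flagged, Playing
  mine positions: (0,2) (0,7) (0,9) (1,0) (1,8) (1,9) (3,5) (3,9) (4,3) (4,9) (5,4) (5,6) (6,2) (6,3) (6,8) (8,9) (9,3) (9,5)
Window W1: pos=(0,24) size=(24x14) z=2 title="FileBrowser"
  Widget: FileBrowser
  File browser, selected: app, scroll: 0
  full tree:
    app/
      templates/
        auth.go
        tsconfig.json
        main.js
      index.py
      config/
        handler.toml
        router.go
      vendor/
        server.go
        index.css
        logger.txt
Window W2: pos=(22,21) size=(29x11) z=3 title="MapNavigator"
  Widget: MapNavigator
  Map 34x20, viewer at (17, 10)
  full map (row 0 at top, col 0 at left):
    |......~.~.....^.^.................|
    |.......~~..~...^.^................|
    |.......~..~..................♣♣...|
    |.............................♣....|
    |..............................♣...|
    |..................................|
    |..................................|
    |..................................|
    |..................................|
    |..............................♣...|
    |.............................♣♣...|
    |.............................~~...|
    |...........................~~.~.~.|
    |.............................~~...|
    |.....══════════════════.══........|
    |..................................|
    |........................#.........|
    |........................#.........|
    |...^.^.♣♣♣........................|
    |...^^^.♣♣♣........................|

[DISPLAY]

                                               
                                               
                                               
                                               
                                               
                                               
                                               
                                               
                                               
                   ┏━━━━━━━━━━━━━━━━━━━━━━━━━━━
                   ┃ MapNavigator              
           ┏━━━━━━━┠───────────────────────────
━━━━━━━━━━━━━━━━━━━┃...........................
ileBrowser         ┃...........................
───────────────────┃..........................♣
[-] app/           ┃.............@...........♣♣
  [+] templates/   ┃.........................~~
  index.py         ┃.......................~~.~
  [+] config/      ┃.........................~~
  [+] vendor/      ┗━━━━━━━━━━━━━━━━━━━━━━━━━━━
                    ┃■              ┃          


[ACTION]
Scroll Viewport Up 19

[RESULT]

                                               
                                               
                                               
                                               
                                               
                                               
                                               
                                               
                                               
                                               
                                               
                                               
                                               
                                               
                                               
                                               
                                               
                                               
                                               
                                               
                                               


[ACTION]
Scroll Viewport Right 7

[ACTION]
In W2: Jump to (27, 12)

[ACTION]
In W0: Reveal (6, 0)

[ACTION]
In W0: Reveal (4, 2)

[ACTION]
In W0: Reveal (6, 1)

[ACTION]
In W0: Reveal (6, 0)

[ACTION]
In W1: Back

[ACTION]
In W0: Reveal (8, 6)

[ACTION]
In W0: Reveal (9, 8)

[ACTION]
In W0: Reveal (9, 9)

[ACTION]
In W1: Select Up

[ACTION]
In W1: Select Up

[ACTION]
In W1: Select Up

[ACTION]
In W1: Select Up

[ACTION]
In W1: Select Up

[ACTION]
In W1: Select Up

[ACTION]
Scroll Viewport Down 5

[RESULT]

                                               
                                               
                                               
                                               
                                               
                                               
                                               
                                               
                                               
                                               
                                               
                                               
                                               
                                               
                                               
                                               
                  ┏━━━━━━━━━━━━━━━━━━━━━━━━━━━┓
                  ┃ MapNavigator              ┃
          ┏━━━━━━━┠───────────────────────────┨
━━━━━━━━━━━━━━━━━━┃................♣...       ┃
leBrowser         ┃...............♣♣...       ┃


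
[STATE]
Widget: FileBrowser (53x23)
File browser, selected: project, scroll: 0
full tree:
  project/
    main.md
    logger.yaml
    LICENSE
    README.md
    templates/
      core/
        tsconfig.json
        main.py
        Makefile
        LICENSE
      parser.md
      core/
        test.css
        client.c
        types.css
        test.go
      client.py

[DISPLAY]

> [-] project/                                       
    main.md                                          
    logger.yaml                                      
    LICENSE                                          
    README.md                                        
    [+] templates/                                   
                                                     
                                                     
                                                     
                                                     
                                                     
                                                     
                                                     
                                                     
                                                     
                                                     
                                                     
                                                     
                                                     
                                                     
                                                     
                                                     
                                                     


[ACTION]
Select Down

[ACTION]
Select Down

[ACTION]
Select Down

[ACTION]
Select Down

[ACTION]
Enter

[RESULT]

  [-] project/                                       
    main.md                                          
    logger.yaml                                      
    LICENSE                                          
  > README.md                                        
    [+] templates/                                   
                                                     
                                                     
                                                     
                                                     
                                                     
                                                     
                                                     
                                                     
                                                     
                                                     
                                                     
                                                     
                                                     
                                                     
                                                     
                                                     
                                                     


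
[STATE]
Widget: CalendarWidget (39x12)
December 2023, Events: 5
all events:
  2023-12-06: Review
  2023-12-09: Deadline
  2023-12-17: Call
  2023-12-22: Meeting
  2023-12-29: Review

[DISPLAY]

             December 2023             
Mo Tu We Th Fr Sa Su                   
             1  2  3                   
 4  5  6*  7  8  9* 10                 
11 12 13 14 15 16 17*                  
18 19 20 21 22* 23 24                  
25 26 27 28 29* 30 31                  
                                       
                                       
                                       
                                       
                                       


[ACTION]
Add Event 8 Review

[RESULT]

             December 2023             
Mo Tu We Th Fr Sa Su                   
             1  2  3                   
 4  5  6*  7  8*  9* 10                
11 12 13 14 15 16 17*                  
18 19 20 21 22* 23 24                  
25 26 27 28 29* 30 31                  
                                       
                                       
                                       
                                       
                                       


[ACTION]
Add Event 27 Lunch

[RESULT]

             December 2023             
Mo Tu We Th Fr Sa Su                   
             1  2  3                   
 4  5  6*  7  8*  9* 10                
11 12 13 14 15 16 17*                  
18 19 20 21 22* 23 24                  
25 26 27* 28 29* 30 31                 
                                       
                                       
                                       
                                       
                                       


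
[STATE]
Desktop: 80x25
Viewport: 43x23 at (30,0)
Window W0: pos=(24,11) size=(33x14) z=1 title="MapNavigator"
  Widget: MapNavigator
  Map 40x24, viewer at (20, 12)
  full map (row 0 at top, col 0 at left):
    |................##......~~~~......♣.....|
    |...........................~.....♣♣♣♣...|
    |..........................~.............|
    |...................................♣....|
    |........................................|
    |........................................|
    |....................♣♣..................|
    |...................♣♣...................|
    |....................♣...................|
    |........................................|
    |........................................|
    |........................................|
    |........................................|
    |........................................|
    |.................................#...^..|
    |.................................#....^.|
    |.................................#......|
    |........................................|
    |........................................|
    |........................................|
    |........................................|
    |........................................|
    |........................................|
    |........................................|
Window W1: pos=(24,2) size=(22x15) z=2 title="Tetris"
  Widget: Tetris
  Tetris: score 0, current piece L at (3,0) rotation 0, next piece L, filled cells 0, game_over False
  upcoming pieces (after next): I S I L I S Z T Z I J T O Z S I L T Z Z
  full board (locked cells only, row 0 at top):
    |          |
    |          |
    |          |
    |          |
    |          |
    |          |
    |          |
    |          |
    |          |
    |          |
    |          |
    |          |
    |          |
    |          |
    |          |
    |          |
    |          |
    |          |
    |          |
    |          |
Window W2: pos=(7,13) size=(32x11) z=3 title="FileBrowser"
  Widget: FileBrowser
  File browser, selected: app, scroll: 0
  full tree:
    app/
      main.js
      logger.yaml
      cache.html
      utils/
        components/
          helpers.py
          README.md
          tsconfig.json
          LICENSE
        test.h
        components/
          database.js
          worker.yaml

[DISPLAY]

                                           
                                           
━━━━━━━━━━━━━━━┓                           
is             ┃                           
───────────────┨                           
     │Next:    ┃                           
     │  ▒      ┃                           
     │▒▒▒      ┃                           
     │         ┃                           
     │         ┃                           
     │         ┃                           
     │Score:   ┃━━━━━━━━━━┓                
     │0        ┃          ┃                
━━━━━━━━┓      ┃──────────┨                
        ┃      ┃..........┃                
────────┨      ┃..........┃                
        ┃━━━━━━┛..........┃                
        ┃.................┃                
        ┃.................┃                
        ┃.@...............┃                
        ┃.................┃                
        ┃..............#..┃                
        ┃..............#..┃                


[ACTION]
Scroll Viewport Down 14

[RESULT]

━━━━━━━━━━━━━━━┓                           
is             ┃                           
───────────────┨                           
     │Next:    ┃                           
     │  ▒      ┃                           
     │▒▒▒      ┃                           
     │         ┃                           
     │         ┃                           
     │         ┃                           
     │Score:   ┃━━━━━━━━━━┓                
     │0        ┃          ┃                
━━━━━━━━┓      ┃──────────┨                
        ┃      ┃..........┃                
────────┨      ┃..........┃                
        ┃━━━━━━┛..........┃                
        ┃.................┃                
        ┃.................┃                
        ┃.@...............┃                
        ┃.................┃                
        ┃..............#..┃                
        ┃..............#..┃                
━━━━━━━━┛..............#..┃                
━━━━━━━━━━━━━━━━━━━━━━━━━━┛                


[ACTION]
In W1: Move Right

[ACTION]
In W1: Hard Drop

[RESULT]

━━━━━━━━━━━━━━━┓                           
is             ┃                           
───────────────┨                           
     │Next:    ┃                           
     │████     ┃                           
     │         ┃                           
     │         ┃                           
     │         ┃                           
     │         ┃                           
     │Score:   ┃━━━━━━━━━━┓                
     │0        ┃          ┃                
━━━━━━━━┓      ┃──────────┨                
        ┃      ┃..........┃                
────────┨      ┃..........┃                
        ┃━━━━━━┛..........┃                
        ┃.................┃                
        ┃.................┃                
        ┃.@...............┃                
        ┃.................┃                
        ┃..............#..┃                
        ┃..............#..┃                
━━━━━━━━┛..............#..┃                
━━━━━━━━━━━━━━━━━━━━━━━━━━┛                


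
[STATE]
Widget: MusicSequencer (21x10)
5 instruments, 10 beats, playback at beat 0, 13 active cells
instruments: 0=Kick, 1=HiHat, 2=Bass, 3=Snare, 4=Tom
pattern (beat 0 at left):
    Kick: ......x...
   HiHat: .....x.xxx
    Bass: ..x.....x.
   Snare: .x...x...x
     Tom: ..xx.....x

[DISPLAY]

      ▼123456789     
  Kick······█···     
 HiHat·····█·███     
  Bass··█·····█·     
 Snare·█···█···█     
   Tom··██·····█     
                     
                     
                     
                     


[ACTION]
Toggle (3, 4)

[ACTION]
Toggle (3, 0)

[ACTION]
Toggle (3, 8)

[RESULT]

      ▼123456789     
  Kick······█···     
 HiHat·····█·███     
  Bass··█·····█·     
 Snare██··██··██     
   Tom··██·····█     
                     
                     
                     
                     


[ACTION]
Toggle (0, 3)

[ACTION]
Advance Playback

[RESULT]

      0▼23456789     
  Kick···█··█···     
 HiHat·····█·███     
  Bass··█·····█·     
 Snare██··██··██     
   Tom··██·····█     
                     
                     
                     
                     


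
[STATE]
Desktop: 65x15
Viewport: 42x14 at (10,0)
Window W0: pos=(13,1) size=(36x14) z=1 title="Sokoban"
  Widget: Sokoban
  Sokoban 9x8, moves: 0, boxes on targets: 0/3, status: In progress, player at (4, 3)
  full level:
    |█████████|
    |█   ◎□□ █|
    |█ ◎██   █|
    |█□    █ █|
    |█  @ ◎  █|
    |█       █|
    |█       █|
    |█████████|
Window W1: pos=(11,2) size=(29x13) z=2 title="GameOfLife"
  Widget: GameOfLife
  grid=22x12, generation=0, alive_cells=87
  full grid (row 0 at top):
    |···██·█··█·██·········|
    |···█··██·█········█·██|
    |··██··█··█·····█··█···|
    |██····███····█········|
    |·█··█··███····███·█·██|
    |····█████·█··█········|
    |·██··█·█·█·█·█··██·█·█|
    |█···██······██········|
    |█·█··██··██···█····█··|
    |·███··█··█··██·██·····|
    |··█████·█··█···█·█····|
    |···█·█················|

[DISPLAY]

                                          
   ┏━━━━━━━━━━━━━━━━━━━━━━━━━━━━━━━━━━┓   
 ┏━━━━━━━━━━━━━━━━━━━━━━━━━━━┓        ┃   
 ┃ GameOfLife                ┃────────┨   
 ┠───────────────────────────┨        ┃   
 ┃Gen: 0                     ┃        ┃   
 ┃··██··█··█·····█··█···     ┃        ┃   
 ┃██····███····█········     ┃        ┃   
 ┃·█··█··███····███·█·██     ┃        ┃   
 ┃····█████·█··█········     ┃        ┃   
 ┃·██··█·█·█·█·█··██·█·█     ┃        ┃   
 ┃█···██······██········     ┃        ┃   
 ┃█·█··██··██···█····█··     ┃        ┃   
 ┃·███··█··█··██·██·····     ┃        ┃   


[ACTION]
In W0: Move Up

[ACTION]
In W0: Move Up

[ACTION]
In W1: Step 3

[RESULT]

                                          
   ┏━━━━━━━━━━━━━━━━━━━━━━━━━━━━━━━━━━┓   
 ┏━━━━━━━━━━━━━━━━━━━━━━━━━━━┓        ┃   
 ┃ GameOfLife                ┃────────┨   
 ┠───────────────────────────┨        ┃   
 ┃Gen: 3                     ┃        ┃   
 ┃··█··█·███·····█···█··     ┃        ┃   
 ┃··█··███··········█···     ┃        ┃   
 ┃····██·······█···███··     ┃        ┃   
 ┃·············█·█·██·█·     ┃        ┃   
 ┃······················     ┃        ┃   
 ┃·█····················     ┃        ┃   
 ┃·█····██··············     ┃        ┃   
 ┃·██··█···█······██····     ┃        ┃   


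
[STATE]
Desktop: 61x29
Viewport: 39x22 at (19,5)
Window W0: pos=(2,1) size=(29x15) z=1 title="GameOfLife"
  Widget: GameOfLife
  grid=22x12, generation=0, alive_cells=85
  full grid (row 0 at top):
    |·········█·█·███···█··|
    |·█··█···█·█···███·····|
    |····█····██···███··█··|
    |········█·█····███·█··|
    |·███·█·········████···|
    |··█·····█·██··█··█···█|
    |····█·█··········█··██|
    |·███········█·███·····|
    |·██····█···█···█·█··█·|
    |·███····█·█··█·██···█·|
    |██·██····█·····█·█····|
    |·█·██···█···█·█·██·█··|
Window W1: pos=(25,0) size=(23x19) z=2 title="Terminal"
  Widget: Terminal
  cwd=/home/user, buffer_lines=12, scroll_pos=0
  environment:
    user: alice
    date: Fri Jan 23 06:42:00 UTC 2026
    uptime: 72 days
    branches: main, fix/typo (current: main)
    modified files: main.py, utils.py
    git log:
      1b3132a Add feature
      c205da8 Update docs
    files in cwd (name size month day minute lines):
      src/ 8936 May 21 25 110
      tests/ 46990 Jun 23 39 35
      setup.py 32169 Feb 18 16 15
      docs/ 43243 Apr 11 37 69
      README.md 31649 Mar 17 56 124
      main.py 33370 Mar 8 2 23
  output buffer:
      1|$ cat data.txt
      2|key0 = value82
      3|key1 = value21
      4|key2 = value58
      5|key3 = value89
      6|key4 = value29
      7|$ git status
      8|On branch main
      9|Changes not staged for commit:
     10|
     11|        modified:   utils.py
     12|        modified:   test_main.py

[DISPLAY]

█·····┃key1 = value21       ┃          
█··█··┃key2 = value58       ┃          
██·█··┃key3 = value89       ┃          
███···┃key4 = value29       ┃          
·█···█┃$ git status         ┃          
·█··██┃On branch main       ┃          
█·····┃Changes not staged fo┃          
·█··█·┃                     ┃          
█···█·┃        modified:   u┃          
·█····┃        modified:   t┃          
━━━━━━┃$ █                  ┃          
      ┃                     ┃          
      ┃                     ┃          
      ┗━━━━━━━━━━━━━━━━━━━━━┛          
                                       
                                       
                                       
                                       
                                       
                                       
                                       
                                       


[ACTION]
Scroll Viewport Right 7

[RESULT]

···┃key1 = value21       ┃             
█··┃key2 = value58       ┃             
█··┃key3 = value89       ┃             
···┃key4 = value29       ┃             
··█┃$ git status         ┃             
·██┃On branch main       ┃             
···┃Changes not staged fo┃             
·█·┃                     ┃             
·█·┃        modified:   u┃             
···┃        modified:   t┃             
━━━┃$ █                  ┃             
   ┃                     ┃             
   ┃                     ┃             
   ┗━━━━━━━━━━━━━━━━━━━━━┛             
                                       
                                       
                                       
                                       
                                       
                                       
                                       
                                       


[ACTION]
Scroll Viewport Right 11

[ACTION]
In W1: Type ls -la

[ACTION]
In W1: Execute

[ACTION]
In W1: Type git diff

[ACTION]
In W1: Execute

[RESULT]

···┃drwxr-xr-x  1 alice g┃             
█··┃-rw-r--r--  1 alice g┃             
█··┃drwxr-xr-x  1 alice g┃             
···┃-rw-r--r--  1 alice g┃             
··█┃-rw-r--r--  1 alice g┃             
·██┃$ git diff           ┃             
···┃diff --git a/main.py ┃             
·█·┃--- a/main.py        ┃             
·█·┃+++ b/main.py        ┃             
···┃@@ -1,3 +1,4 @@      ┃             
━━━┃+# updated           ┃             
   ┃ import sys          ┃             
   ┃$ █                  ┃             
   ┗━━━━━━━━━━━━━━━━━━━━━┛             
                                       
                                       
                                       
                                       
                                       
                                       
                                       
                                       
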